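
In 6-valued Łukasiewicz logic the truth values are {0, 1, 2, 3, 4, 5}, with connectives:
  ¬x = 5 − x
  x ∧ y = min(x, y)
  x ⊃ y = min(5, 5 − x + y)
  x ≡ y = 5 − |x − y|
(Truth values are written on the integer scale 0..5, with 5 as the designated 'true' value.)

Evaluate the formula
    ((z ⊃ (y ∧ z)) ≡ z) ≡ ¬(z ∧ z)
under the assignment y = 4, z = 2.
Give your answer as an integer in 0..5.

4

y ∧ z = 4 ∧ 2 = 2
z ⊃ (y ∧ z) = 2 ⊃ 2 = 5
(z ⊃ (y ∧ z)) ≡ z = 5 ≡ 2 = 2
z ∧ z = 2 ∧ 2 = 2
¬(z ∧ z) = ¬2 = 3
((z ⊃ (y ∧ z)) ≡ z) ≡ ¬(z ∧ z) = 2 ≡ 3 = 4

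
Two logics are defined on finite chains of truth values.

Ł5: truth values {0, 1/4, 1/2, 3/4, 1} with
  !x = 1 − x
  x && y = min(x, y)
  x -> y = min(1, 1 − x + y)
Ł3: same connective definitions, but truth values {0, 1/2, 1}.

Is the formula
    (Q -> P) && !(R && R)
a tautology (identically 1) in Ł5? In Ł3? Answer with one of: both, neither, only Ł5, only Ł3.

In Ł5: at P = 0, Q = 0, R = 1/4 the value is 3/4 — not a tautology.
In Ł3: at P = 0, Q = 0, R = 1/2 the value is 1/2 — not a tautology.

neither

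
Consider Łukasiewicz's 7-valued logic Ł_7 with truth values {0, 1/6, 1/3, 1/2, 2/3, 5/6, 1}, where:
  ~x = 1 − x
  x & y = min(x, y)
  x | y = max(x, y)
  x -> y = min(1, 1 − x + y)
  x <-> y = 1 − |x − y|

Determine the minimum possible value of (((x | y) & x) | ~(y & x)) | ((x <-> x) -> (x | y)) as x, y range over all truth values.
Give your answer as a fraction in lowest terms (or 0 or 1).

Take x = 1/2, y = 1/2:
x | y = 1/2 | 1/2 = 1/2
(x | y) & x = 1/2 & 1/2 = 1/2
y & x = 1/2 & 1/2 = 1/2
~(y & x) = ~1/2 = 1/2
((x | y) & x) | ~(y & x) = 1/2 | 1/2 = 1/2
x <-> x = 1/2 <-> 1/2 = 1
x | y = 1/2 | 1/2 = 1/2
(x <-> x) -> (x | y) = 1 -> 1/2 = 1/2
(((x | y) & x) | ~(y & x)) | ((x <-> x) -> (x | y)) = 1/2 | 1/2 = 1/2
No assignment yields a value below 1/2, so this is the minimum.

1/2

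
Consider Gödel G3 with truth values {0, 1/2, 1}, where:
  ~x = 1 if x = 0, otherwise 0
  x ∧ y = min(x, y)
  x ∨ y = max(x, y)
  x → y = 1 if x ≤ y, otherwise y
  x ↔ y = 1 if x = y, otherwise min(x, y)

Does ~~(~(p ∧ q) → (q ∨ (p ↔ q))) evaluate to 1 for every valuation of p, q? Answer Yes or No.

Counterexample: take p = 1/2, q = 0.
p ∧ q = 1/2 ∧ 0 = 0
~(p ∧ q) = ~0 = 1
p ↔ q = 1/2 ↔ 0 = 0
q ∨ (p ↔ q) = 0 ∨ 0 = 0
~(p ∧ q) → (q ∨ (p ↔ q)) = 1 → 0 = 0
~(~(p ∧ q) → (q ∨ (p ↔ q))) = ~0 = 1
~~(~(p ∧ q) → (q ∨ (p ↔ q))) = ~1 = 0
This gives 0 ≠ 1.

No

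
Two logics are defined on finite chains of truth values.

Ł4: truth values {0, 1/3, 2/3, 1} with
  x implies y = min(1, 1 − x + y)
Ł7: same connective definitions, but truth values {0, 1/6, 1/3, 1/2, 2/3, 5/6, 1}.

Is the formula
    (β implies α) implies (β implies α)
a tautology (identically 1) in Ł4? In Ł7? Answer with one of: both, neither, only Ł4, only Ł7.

In Ł4: every assignment gives 1 — tautology.
In Ł7: every assignment gives 1 — tautology.

both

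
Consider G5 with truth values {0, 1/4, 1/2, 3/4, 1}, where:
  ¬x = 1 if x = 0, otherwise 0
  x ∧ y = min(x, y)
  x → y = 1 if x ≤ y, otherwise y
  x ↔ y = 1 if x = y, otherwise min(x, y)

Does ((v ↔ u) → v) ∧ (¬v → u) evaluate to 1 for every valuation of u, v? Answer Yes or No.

Counterexample: take u = 0, v = 0.
v ↔ u = 0 ↔ 0 = 1
(v ↔ u) → v = 1 → 0 = 0
¬v = ¬0 = 1
¬v → u = 1 → 0 = 0
((v ↔ u) → v) ∧ (¬v → u) = 0 ∧ 0 = 0
This gives 0 ≠ 1.

No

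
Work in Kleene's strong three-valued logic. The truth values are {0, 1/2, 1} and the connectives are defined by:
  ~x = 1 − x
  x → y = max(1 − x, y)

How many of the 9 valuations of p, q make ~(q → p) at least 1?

1

p = 0, q = 0 ↦ 0  <
p = 0, q = 1/2 ↦ 1/2  <
p = 0, q = 1 ↦ 1  ≥
p = 1/2, q = 0 ↦ 0  <
p = 1/2, q = 1/2 ↦ 1/2  <
p = 1/2, q = 1 ↦ 1/2  <
p = 1, q = 0 ↦ 0  <
p = 1, q = 1/2 ↦ 0  <
p = 1, q = 1 ↦ 0  <
So 1 of the 9 assignments meets the threshold.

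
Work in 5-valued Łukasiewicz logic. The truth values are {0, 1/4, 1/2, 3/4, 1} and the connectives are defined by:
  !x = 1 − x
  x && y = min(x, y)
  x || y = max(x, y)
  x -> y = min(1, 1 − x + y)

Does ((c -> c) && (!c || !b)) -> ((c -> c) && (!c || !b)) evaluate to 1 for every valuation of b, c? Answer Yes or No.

Yes

At b = 0, c = 3/4, for instance:
c -> c = 3/4 -> 3/4 = 1
!c = !3/4 = 1/4
!b = !0 = 1
!c || !b = 1/4 || 1 = 1
(c -> c) && (!c || !b) = 1 && 1 = 1
((c -> c) && (!c || !b)) -> ((c -> c) && (!c || !b)) = 1 -> 1 = 1
and checking the remaining 24 assignments likewise gives ≥ 1 in every case.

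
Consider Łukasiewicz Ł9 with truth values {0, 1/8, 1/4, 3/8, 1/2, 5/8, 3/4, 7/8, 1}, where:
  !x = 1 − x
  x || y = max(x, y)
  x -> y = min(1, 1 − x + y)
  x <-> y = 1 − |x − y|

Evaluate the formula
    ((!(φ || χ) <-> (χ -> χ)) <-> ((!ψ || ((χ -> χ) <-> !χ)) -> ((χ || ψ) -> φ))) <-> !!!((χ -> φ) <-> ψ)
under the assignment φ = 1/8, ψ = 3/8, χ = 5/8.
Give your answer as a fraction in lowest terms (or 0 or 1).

φ || χ = 1/8 || 5/8 = 5/8
!(φ || χ) = !5/8 = 3/8
χ -> χ = 5/8 -> 5/8 = 1
!(φ || χ) <-> (χ -> χ) = 3/8 <-> 1 = 3/8
!ψ = !3/8 = 5/8
χ -> χ = 5/8 -> 5/8 = 1
!χ = !5/8 = 3/8
(χ -> χ) <-> !χ = 1 <-> 3/8 = 3/8
!ψ || ((χ -> χ) <-> !χ) = 5/8 || 3/8 = 5/8
χ || ψ = 5/8 || 3/8 = 5/8
(χ || ψ) -> φ = 5/8 -> 1/8 = 1/2
(!ψ || ((χ -> χ) <-> !χ)) -> ((χ || ψ) -> φ) = 5/8 -> 1/2 = 7/8
(!(φ || χ) <-> (χ -> χ)) <-> ((!ψ || ((χ -> χ) <-> !χ)) -> ((χ || ψ) -> φ)) = 3/8 <-> 7/8 = 1/2
χ -> φ = 5/8 -> 1/8 = 1/2
(χ -> φ) <-> ψ = 1/2 <-> 3/8 = 7/8
!((χ -> φ) <-> ψ) = !7/8 = 1/8
!!((χ -> φ) <-> ψ) = !1/8 = 7/8
!!!((χ -> φ) <-> ψ) = !7/8 = 1/8
((!(φ || χ) <-> (χ -> χ)) <-> ((!ψ || ((χ -> χ) <-> !χ)) -> ((χ || ψ) -> φ))) <-> !!!((χ -> φ) <-> ψ) = 1/2 <-> 1/8 = 5/8

5/8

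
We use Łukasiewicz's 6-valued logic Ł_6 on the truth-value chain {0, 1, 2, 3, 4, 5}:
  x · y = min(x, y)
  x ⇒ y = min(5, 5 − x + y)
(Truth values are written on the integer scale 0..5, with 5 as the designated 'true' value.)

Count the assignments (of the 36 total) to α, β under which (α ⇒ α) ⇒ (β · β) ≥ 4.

12

value 5: 6 assignments (counts)
value 4: 6 assignments (counts)
value 3: 6 assignments
value 2: 6 assignments
value 1: 6 assignments
value 0: 6 assignments
So 12 of the 36 assignments meet the threshold.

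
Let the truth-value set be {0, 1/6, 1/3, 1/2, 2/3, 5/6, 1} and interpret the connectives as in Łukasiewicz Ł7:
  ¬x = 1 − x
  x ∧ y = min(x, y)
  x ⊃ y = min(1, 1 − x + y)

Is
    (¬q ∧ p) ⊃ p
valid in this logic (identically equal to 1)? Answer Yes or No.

At p = 1/3, q = 1/3, for instance:
¬q = ¬1/3 = 2/3
¬q ∧ p = 2/3 ∧ 1/3 = 1/3
(¬q ∧ p) ⊃ p = 1/3 ⊃ 1/3 = 1
and checking the remaining 48 assignments likewise gives ≥ 1 in every case.

Yes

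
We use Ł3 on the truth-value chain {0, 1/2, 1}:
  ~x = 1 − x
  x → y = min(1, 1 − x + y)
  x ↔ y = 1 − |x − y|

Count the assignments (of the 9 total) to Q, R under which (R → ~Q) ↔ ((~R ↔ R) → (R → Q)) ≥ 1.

5

Q = 0, R = 0 ↦ 1  ≥
Q = 0, R = 1/2 ↦ 1/2  <
Q = 0, R = 1 ↦ 1  ≥
Q = 1/2, R = 0 ↦ 1  ≥
Q = 1/2, R = 1/2 ↦ 1  ≥
Q = 1/2, R = 1 ↦ 1/2  <
Q = 1, R = 0 ↦ 1  ≥
Q = 1, R = 1/2 ↦ 1/2  <
Q = 1, R = 1 ↦ 0  <
So 5 of the 9 assignments meet the threshold.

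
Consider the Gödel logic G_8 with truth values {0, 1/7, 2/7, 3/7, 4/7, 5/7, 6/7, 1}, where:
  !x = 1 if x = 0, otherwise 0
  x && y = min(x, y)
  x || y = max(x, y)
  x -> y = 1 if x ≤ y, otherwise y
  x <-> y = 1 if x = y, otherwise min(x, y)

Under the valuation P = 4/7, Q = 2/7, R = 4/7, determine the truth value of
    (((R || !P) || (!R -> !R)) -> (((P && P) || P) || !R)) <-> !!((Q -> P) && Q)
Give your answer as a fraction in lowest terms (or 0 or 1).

!P = !4/7 = 0
R || !P = 4/7 || 0 = 4/7
!R = !4/7 = 0
!R = !4/7 = 0
!R -> !R = 0 -> 0 = 1
(R || !P) || (!R -> !R) = 4/7 || 1 = 1
P && P = 4/7 && 4/7 = 4/7
(P && P) || P = 4/7 || 4/7 = 4/7
!R = !4/7 = 0
((P && P) || P) || !R = 4/7 || 0 = 4/7
((R || !P) || (!R -> !R)) -> (((P && P) || P) || !R) = 1 -> 4/7 = 4/7
Q -> P = 2/7 -> 4/7 = 1
(Q -> P) && Q = 1 && 2/7 = 2/7
!((Q -> P) && Q) = !2/7 = 0
!!((Q -> P) && Q) = !0 = 1
(((R || !P) || (!R -> !R)) -> (((P && P) || P) || !R)) <-> !!((Q -> P) && Q) = 4/7 <-> 1 = 4/7

4/7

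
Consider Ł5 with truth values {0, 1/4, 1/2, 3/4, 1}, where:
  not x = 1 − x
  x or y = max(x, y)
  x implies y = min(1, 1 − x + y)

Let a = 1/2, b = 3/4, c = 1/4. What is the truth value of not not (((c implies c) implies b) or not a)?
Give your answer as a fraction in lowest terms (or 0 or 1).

3/4

c implies c = 1/4 implies 1/4 = 1
(c implies c) implies b = 1 implies 3/4 = 3/4
not a = not 1/2 = 1/2
((c implies c) implies b) or not a = 3/4 or 1/2 = 3/4
not (((c implies c) implies b) or not a) = not 3/4 = 1/4
not not (((c implies c) implies b) or not a) = not 1/4 = 3/4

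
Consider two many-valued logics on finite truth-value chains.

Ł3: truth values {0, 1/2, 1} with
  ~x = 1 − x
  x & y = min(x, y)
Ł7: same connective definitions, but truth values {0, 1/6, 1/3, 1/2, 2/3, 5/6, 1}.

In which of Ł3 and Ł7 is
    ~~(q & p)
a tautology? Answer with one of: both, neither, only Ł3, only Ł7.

neither

In Ł3: at p = 0, q = 0 the value is 0 — not a tautology.
In Ł7: at p = 0, q = 0 the value is 0 — not a tautology.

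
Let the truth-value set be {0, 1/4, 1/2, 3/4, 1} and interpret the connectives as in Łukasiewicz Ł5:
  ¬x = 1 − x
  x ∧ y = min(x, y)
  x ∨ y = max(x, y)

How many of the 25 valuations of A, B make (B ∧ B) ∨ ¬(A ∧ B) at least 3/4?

22

value 1: 13 assignments (counts)
value 3/4: 9 assignments (counts)
value 1/2: 3 assignments
So 22 of the 25 assignments meet the threshold.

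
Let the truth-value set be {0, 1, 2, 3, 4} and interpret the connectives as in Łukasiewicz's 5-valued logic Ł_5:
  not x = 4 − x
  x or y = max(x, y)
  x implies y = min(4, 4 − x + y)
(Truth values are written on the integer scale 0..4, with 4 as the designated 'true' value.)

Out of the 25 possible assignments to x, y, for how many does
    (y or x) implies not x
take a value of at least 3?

14

value 4: 12 assignments (counts)
value 3: 2 assignments (counts)
value 2: 5 assignments
value 1: 1 assignment
value 0: 5 assignments
So 14 of the 25 assignments meet the threshold.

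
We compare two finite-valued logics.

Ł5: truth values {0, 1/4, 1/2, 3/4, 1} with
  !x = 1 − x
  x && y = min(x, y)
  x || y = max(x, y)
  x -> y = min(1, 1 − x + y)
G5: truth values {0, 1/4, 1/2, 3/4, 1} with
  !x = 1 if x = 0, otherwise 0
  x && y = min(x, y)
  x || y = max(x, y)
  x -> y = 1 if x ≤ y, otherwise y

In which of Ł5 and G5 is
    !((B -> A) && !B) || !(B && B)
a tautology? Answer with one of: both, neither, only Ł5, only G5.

only G5

In Ł5: at A = 0, B = 1/4 the value is 3/4 — not a tautology.
In G5: every assignment gives 1 — tautology.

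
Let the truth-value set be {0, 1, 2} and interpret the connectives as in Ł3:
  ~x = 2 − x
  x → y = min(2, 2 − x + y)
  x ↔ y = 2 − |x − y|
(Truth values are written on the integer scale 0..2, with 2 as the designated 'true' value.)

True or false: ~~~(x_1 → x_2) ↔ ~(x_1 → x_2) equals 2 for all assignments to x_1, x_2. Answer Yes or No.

x_1 = 0, x_2 = 0 ↦ 2
x_1 = 0, x_2 = 1 ↦ 2
x_1 = 0, x_2 = 2 ↦ 2
x_1 = 1, x_2 = 0 ↦ 2
x_1 = 1, x_2 = 1 ↦ 2
x_1 = 1, x_2 = 2 ↦ 2
x_1 = 2, x_2 = 0 ↦ 2
x_1 = 2, x_2 = 1 ↦ 2
x_1 = 2, x_2 = 2 ↦ 2
Every assignment gives a value ≥ 2.

Yes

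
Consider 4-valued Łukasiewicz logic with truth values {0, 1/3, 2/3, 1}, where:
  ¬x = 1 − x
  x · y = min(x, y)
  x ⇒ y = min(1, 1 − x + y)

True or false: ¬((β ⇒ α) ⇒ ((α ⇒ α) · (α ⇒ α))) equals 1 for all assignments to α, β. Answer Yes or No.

No

Counterexample: take α = 0, β = 0.
β ⇒ α = 0 ⇒ 0 = 1
α ⇒ α = 0 ⇒ 0 = 1
α ⇒ α = 0 ⇒ 0 = 1
(α ⇒ α) · (α ⇒ α) = 1 · 1 = 1
(β ⇒ α) ⇒ ((α ⇒ α) · (α ⇒ α)) = 1 ⇒ 1 = 1
¬((β ⇒ α) ⇒ ((α ⇒ α) · (α ⇒ α))) = ¬1 = 0
This gives 0 ≠ 1.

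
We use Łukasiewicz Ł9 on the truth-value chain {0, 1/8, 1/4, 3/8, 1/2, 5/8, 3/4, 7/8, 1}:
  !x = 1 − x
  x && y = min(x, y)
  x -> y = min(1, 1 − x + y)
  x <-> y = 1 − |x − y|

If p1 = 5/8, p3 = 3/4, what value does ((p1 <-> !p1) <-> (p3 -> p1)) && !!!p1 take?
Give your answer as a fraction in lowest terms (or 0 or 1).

!p1 = !5/8 = 3/8
p1 <-> !p1 = 5/8 <-> 3/8 = 3/4
p3 -> p1 = 3/4 -> 5/8 = 7/8
(p1 <-> !p1) <-> (p3 -> p1) = 3/4 <-> 7/8 = 7/8
!p1 = !5/8 = 3/8
!!p1 = !3/8 = 5/8
!!!p1 = !5/8 = 3/8
((p1 <-> !p1) <-> (p3 -> p1)) && !!!p1 = 7/8 && 3/8 = 3/8

3/8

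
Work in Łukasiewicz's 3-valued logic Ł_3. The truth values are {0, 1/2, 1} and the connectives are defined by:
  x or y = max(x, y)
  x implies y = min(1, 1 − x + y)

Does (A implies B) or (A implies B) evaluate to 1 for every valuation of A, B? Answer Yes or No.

No

Counterexample: take A = 1/2, B = 0.
A implies B = 1/2 implies 0 = 1/2
A implies B = 1/2 implies 0 = 1/2
(A implies B) or (A implies B) = 1/2 or 1/2 = 1/2
This gives 1/2 ≠ 1.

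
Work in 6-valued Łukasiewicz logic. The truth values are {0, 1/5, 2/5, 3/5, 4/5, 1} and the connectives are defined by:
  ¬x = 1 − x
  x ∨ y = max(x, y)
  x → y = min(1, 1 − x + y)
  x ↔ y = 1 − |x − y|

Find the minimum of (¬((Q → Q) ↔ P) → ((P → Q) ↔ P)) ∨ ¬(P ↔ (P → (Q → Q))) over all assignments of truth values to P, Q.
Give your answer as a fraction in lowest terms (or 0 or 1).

Take P = 1/5, Q = 0:
Q → Q = 0 → 0 = 1
(Q → Q) ↔ P = 1 ↔ 1/5 = 1/5
¬((Q → Q) ↔ P) = ¬1/5 = 4/5
P → Q = 1/5 → 0 = 4/5
(P → Q) ↔ P = 4/5 ↔ 1/5 = 2/5
¬((Q → Q) ↔ P) → ((P → Q) ↔ P) = 4/5 → 2/5 = 3/5
Q → Q = 0 → 0 = 1
P → (Q → Q) = 1/5 → 1 = 1
P ↔ (P → (Q → Q)) = 1/5 ↔ 1 = 1/5
¬(P ↔ (P → (Q → Q))) = ¬1/5 = 4/5
(¬((Q → Q) ↔ P) → ((P → Q) ↔ P)) ∨ ¬(P ↔ (P → (Q → Q))) = 3/5 ∨ 4/5 = 4/5
No assignment yields a value below 4/5, so this is the minimum.

4/5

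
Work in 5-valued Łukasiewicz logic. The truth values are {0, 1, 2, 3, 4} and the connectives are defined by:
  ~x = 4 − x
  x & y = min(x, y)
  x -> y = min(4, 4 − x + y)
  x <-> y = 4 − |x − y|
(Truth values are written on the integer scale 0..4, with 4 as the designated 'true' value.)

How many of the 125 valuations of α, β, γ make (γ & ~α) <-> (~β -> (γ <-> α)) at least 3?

value 4: 7 assignments (counts)
value 3: 19 assignments (counts)
value 2: 32 assignments
value 1: 37 assignments
value 0: 30 assignments
So 26 of the 125 assignments meet the threshold.

26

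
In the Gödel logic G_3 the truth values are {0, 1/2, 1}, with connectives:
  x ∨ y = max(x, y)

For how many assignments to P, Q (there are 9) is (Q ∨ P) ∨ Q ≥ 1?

P = 0, Q = 0 ↦ 0  <
P = 0, Q = 1/2 ↦ 1/2  <
P = 0, Q = 1 ↦ 1  ≥
P = 1/2, Q = 0 ↦ 1/2  <
P = 1/2, Q = 1/2 ↦ 1/2  <
P = 1/2, Q = 1 ↦ 1  ≥
P = 1, Q = 0 ↦ 1  ≥
P = 1, Q = 1/2 ↦ 1  ≥
P = 1, Q = 1 ↦ 1  ≥
So 5 of the 9 assignments meet the threshold.

5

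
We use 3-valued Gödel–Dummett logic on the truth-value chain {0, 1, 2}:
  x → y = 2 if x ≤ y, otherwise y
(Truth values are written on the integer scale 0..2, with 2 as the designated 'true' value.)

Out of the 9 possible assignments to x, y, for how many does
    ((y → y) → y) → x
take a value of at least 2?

6

x = 0, y = 0 ↦ 2  ≥
x = 0, y = 1 ↦ 0  <
x = 0, y = 2 ↦ 0  <
x = 1, y = 0 ↦ 2  ≥
x = 1, y = 1 ↦ 2  ≥
x = 1, y = 2 ↦ 1  <
x = 2, y = 0 ↦ 2  ≥
x = 2, y = 1 ↦ 2  ≥
x = 2, y = 2 ↦ 2  ≥
So 6 of the 9 assignments meet the threshold.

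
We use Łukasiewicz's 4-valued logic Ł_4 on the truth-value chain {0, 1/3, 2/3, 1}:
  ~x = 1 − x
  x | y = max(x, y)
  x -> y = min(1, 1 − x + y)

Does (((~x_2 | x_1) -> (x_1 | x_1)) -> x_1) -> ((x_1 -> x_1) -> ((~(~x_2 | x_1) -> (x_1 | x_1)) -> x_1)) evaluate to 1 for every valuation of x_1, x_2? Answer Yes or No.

No

Counterexample: take x_1 = 0, x_2 = 0.
~x_2 = ~0 = 1
~x_2 | x_1 = 1 | 0 = 1
x_1 | x_1 = 0 | 0 = 0
(~x_2 | x_1) -> (x_1 | x_1) = 1 -> 0 = 0
((~x_2 | x_1) -> (x_1 | x_1)) -> x_1 = 0 -> 0 = 1
x_1 -> x_1 = 0 -> 0 = 1
~x_2 = ~0 = 1
~x_2 | x_1 = 1 | 0 = 1
~(~x_2 | x_1) = ~1 = 0
x_1 | x_1 = 0 | 0 = 0
~(~x_2 | x_1) -> (x_1 | x_1) = 0 -> 0 = 1
(~(~x_2 | x_1) -> (x_1 | x_1)) -> x_1 = 1 -> 0 = 0
(x_1 -> x_1) -> ((~(~x_2 | x_1) -> (x_1 | x_1)) -> x_1) = 1 -> 0 = 0
(((~x_2 | x_1) -> (x_1 | x_1)) -> x_1) -> ((x_1 -> x_1) -> ((~(~x_2 | x_1) -> (x_1 | x_1)) -> x_1)) = 1 -> 0 = 0
This gives 0 ≠ 1.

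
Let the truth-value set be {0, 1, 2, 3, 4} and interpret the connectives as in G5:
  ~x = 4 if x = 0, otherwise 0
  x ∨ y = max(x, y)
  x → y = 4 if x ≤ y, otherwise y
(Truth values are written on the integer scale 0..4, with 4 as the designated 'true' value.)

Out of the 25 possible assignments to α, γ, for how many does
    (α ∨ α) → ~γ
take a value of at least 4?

value 4: 9 assignments (counts)
value 0: 16 assignments
So 9 of the 25 assignments meet the threshold.

9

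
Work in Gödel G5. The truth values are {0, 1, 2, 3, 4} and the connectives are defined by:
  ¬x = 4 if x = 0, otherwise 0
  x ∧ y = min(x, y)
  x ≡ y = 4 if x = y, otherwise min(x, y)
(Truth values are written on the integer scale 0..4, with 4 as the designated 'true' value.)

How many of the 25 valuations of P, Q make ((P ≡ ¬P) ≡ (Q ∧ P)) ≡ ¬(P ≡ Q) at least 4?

24

value 4: 24 assignments (counts)
value 0: 1 assignment
So 24 of the 25 assignments meet the threshold.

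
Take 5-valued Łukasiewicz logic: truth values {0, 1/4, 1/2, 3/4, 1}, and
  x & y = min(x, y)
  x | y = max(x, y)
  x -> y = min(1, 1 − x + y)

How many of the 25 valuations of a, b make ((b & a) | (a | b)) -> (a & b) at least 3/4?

13

value 1: 5 assignments (counts)
value 3/4: 8 assignments (counts)
value 1/2: 6 assignments
value 1/4: 4 assignments
value 0: 2 assignments
So 13 of the 25 assignments meet the threshold.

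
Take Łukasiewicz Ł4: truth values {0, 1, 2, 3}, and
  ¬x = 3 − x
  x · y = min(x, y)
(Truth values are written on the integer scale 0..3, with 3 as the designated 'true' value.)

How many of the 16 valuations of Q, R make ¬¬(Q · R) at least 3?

1

Q = 0, R = 0 ↦ 0  <
Q = 0, R = 1 ↦ 0  <
Q = 0, R = 2 ↦ 0  <
Q = 0, R = 3 ↦ 0  <
Q = 1, R = 0 ↦ 0  <
Q = 1, R = 1 ↦ 1  <
Q = 1, R = 2 ↦ 1  <
Q = 1, R = 3 ↦ 1  <
Q = 2, R = 0 ↦ 0  <
Q = 2, R = 1 ↦ 1  <
Q = 2, R = 2 ↦ 2  <
Q = 2, R = 3 ↦ 2  <
Q = 3, R = 0 ↦ 0  <
Q = 3, R = 1 ↦ 1  <
Q = 3, R = 2 ↦ 2  <
Q = 3, R = 3 ↦ 3  ≥
So 1 of the 16 assignments meets the threshold.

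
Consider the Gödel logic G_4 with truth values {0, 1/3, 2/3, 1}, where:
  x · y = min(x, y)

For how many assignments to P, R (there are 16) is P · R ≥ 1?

P = 0, R = 0 ↦ 0  <
P = 0, R = 1/3 ↦ 0  <
P = 0, R = 2/3 ↦ 0  <
P = 0, R = 1 ↦ 0  <
P = 1/3, R = 0 ↦ 0  <
P = 1/3, R = 1/3 ↦ 1/3  <
P = 1/3, R = 2/3 ↦ 1/3  <
P = 1/3, R = 1 ↦ 1/3  <
P = 2/3, R = 0 ↦ 0  <
P = 2/3, R = 1/3 ↦ 1/3  <
P = 2/3, R = 2/3 ↦ 2/3  <
P = 2/3, R = 1 ↦ 2/3  <
P = 1, R = 0 ↦ 0  <
P = 1, R = 1/3 ↦ 1/3  <
P = 1, R = 2/3 ↦ 2/3  <
P = 1, R = 1 ↦ 1  ≥
So 1 of the 16 assignments meets the threshold.

1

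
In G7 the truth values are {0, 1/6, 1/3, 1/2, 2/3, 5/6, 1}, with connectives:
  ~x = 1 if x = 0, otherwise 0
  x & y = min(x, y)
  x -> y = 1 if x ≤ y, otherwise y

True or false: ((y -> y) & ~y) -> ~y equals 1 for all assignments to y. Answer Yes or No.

y = 0 ↦ 1
y = 1/6 ↦ 1
y = 1/3 ↦ 1
y = 1/2 ↦ 1
y = 2/3 ↦ 1
y = 5/6 ↦ 1
y = 1 ↦ 1
Every assignment gives a value ≥ 1.

Yes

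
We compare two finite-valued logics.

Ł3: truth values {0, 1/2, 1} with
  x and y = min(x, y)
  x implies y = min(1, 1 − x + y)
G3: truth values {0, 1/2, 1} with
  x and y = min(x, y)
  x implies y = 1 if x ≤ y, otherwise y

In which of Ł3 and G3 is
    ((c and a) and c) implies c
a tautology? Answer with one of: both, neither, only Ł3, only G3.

In Ł3: every assignment gives 1 — tautology.
In G3: every assignment gives 1 — tautology.

both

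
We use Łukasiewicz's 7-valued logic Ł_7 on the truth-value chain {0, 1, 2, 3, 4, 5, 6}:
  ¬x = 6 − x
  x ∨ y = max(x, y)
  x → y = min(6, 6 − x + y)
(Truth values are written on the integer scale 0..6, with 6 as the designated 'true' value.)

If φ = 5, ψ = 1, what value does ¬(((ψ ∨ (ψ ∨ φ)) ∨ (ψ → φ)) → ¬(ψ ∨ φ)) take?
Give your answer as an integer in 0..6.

ψ ∨ φ = 1 ∨ 5 = 5
ψ ∨ (ψ ∨ φ) = 1 ∨ 5 = 5
ψ → φ = 1 → 5 = 6
(ψ ∨ (ψ ∨ φ)) ∨ (ψ → φ) = 5 ∨ 6 = 6
ψ ∨ φ = 1 ∨ 5 = 5
¬(ψ ∨ φ) = ¬5 = 1
((ψ ∨ (ψ ∨ φ)) ∨ (ψ → φ)) → ¬(ψ ∨ φ) = 6 → 1 = 1
¬(((ψ ∨ (ψ ∨ φ)) ∨ (ψ → φ)) → ¬(ψ ∨ φ)) = ¬1 = 5

5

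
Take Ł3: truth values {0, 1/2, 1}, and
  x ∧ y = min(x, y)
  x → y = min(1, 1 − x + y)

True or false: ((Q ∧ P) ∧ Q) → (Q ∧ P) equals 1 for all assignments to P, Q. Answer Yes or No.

P = 0, Q = 0 ↦ 1
P = 0, Q = 1/2 ↦ 1
P = 0, Q = 1 ↦ 1
P = 1/2, Q = 0 ↦ 1
P = 1/2, Q = 1/2 ↦ 1
P = 1/2, Q = 1 ↦ 1
P = 1, Q = 0 ↦ 1
P = 1, Q = 1/2 ↦ 1
P = 1, Q = 1 ↦ 1
Every assignment gives a value ≥ 1.

Yes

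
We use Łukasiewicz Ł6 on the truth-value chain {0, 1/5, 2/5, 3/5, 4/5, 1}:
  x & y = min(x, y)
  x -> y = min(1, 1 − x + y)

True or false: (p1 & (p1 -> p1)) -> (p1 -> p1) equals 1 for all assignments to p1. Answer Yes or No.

p1 = 0 ↦ 1
p1 = 1/5 ↦ 1
p1 = 2/5 ↦ 1
p1 = 3/5 ↦ 1
p1 = 4/5 ↦ 1
p1 = 1 ↦ 1
Every assignment gives a value ≥ 1.

Yes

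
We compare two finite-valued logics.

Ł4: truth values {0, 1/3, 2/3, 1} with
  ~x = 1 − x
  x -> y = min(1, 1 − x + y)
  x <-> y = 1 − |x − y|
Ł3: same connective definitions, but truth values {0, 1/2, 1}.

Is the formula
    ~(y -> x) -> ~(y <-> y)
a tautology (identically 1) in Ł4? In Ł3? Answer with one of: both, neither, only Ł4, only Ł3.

neither

In Ł4: at x = 0, y = 1/3 the value is 2/3 — not a tautology.
In Ł3: at x = 0, y = 1/2 the value is 1/2 — not a tautology.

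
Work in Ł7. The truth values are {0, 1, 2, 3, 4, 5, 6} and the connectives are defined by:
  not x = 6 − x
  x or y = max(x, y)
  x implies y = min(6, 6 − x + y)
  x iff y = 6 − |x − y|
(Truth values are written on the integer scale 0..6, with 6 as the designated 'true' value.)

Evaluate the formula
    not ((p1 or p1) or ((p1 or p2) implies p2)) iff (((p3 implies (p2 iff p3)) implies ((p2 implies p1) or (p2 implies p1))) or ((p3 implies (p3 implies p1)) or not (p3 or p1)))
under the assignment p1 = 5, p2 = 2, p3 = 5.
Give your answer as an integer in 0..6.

p1 or p1 = 5 or 5 = 5
p1 or p2 = 5 or 2 = 5
(p1 or p2) implies p2 = 5 implies 2 = 3
(p1 or p1) or ((p1 or p2) implies p2) = 5 or 3 = 5
not ((p1 or p1) or ((p1 or p2) implies p2)) = not 5 = 1
p2 iff p3 = 2 iff 5 = 3
p3 implies (p2 iff p3) = 5 implies 3 = 4
p2 implies p1 = 2 implies 5 = 6
p2 implies p1 = 2 implies 5 = 6
(p2 implies p1) or (p2 implies p1) = 6 or 6 = 6
(p3 implies (p2 iff p3)) implies ((p2 implies p1) or (p2 implies p1)) = 4 implies 6 = 6
p3 implies p1 = 5 implies 5 = 6
p3 implies (p3 implies p1) = 5 implies 6 = 6
p3 or p1 = 5 or 5 = 5
not (p3 or p1) = not 5 = 1
(p3 implies (p3 implies p1)) or not (p3 or p1) = 6 or 1 = 6
((p3 implies (p2 iff p3)) implies ((p2 implies p1) or (p2 implies p1))) or ((p3 implies (p3 implies p1)) or not (p3 or p1)) = 6 or 6 = 6
not ((p1 or p1) or ((p1 or p2) implies p2)) iff (((p3 implies (p2 iff p3)) implies ((p2 implies p1) or (p2 implies p1))) or ((p3 implies (p3 implies p1)) or not (p3 or p1))) = 1 iff 6 = 1

1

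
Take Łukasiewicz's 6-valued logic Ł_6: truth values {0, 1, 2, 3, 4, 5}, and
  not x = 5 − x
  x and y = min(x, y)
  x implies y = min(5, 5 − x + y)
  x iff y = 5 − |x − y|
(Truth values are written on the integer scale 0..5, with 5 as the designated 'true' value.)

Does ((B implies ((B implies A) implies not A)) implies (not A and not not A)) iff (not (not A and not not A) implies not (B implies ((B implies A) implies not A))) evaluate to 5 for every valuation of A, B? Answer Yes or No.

Yes

At A = 4, B = 2, for instance:
B implies A = 2 implies 4 = 5
not A = not 4 = 1
(B implies A) implies not A = 5 implies 1 = 1
B implies ((B implies A) implies not A) = 2 implies 1 = 4
not A = not 4 = 1
not A = not 4 = 1
not not A = not 1 = 4
not A and not not A = 1 and 4 = 1
(B implies ((B implies A) implies not A)) implies (not A and not not A) = 4 implies 1 = 2
not (not A and not not A) = not 1 = 4
not (B implies ((B implies A) implies not A)) = not 4 = 1
not (not A and not not A) implies not (B implies ((B implies A) implies not A)) = 4 implies 1 = 2
((B implies ((B implies A) implies not A)) implies (not A and not not A)) iff (not (not A and not not A) implies not (B implies ((B implies A) implies not A))) = 2 iff 2 = 5
and checking the remaining 35 assignments likewise gives ≥ 5 in every case.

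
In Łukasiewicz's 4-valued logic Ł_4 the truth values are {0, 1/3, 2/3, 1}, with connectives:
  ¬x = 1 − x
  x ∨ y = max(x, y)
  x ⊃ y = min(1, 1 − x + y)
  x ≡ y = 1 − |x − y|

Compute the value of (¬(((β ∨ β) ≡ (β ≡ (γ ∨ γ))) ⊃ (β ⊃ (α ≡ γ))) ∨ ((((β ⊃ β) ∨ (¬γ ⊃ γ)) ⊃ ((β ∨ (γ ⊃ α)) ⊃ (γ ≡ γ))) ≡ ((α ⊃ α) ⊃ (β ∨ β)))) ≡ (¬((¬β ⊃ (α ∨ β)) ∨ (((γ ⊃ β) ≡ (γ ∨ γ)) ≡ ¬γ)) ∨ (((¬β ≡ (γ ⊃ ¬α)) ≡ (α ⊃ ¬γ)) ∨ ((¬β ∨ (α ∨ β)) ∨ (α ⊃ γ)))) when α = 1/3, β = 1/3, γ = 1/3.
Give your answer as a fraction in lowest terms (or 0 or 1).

1/3

β ∨ β = 1/3 ∨ 1/3 = 1/3
γ ∨ γ = 1/3 ∨ 1/3 = 1/3
β ≡ (γ ∨ γ) = 1/3 ≡ 1/3 = 1
(β ∨ β) ≡ (β ≡ (γ ∨ γ)) = 1/3 ≡ 1 = 1/3
α ≡ γ = 1/3 ≡ 1/3 = 1
β ⊃ (α ≡ γ) = 1/3 ⊃ 1 = 1
((β ∨ β) ≡ (β ≡ (γ ∨ γ))) ⊃ (β ⊃ (α ≡ γ)) = 1/3 ⊃ 1 = 1
¬(((β ∨ β) ≡ (β ≡ (γ ∨ γ))) ⊃ (β ⊃ (α ≡ γ))) = ¬1 = 0
β ⊃ β = 1/3 ⊃ 1/3 = 1
¬γ = ¬1/3 = 2/3
¬γ ⊃ γ = 2/3 ⊃ 1/3 = 2/3
(β ⊃ β) ∨ (¬γ ⊃ γ) = 1 ∨ 2/3 = 1
γ ⊃ α = 1/3 ⊃ 1/3 = 1
β ∨ (γ ⊃ α) = 1/3 ∨ 1 = 1
γ ≡ γ = 1/3 ≡ 1/3 = 1
(β ∨ (γ ⊃ α)) ⊃ (γ ≡ γ) = 1 ⊃ 1 = 1
((β ⊃ β) ∨ (¬γ ⊃ γ)) ⊃ ((β ∨ (γ ⊃ α)) ⊃ (γ ≡ γ)) = 1 ⊃ 1 = 1
α ⊃ α = 1/3 ⊃ 1/3 = 1
β ∨ β = 1/3 ∨ 1/3 = 1/3
(α ⊃ α) ⊃ (β ∨ β) = 1 ⊃ 1/3 = 1/3
(((β ⊃ β) ∨ (¬γ ⊃ γ)) ⊃ ((β ∨ (γ ⊃ α)) ⊃ (γ ≡ γ))) ≡ ((α ⊃ α) ⊃ (β ∨ β)) = 1 ≡ 1/3 = 1/3
¬(((β ∨ β) ≡ (β ≡ (γ ∨ γ))) ⊃ (β ⊃ (α ≡ γ))) ∨ ((((β ⊃ β) ∨ (¬γ ⊃ γ)) ⊃ ((β ∨ (γ ⊃ α)) ⊃ (γ ≡ γ))) ≡ ((α ⊃ α) ⊃ (β ∨ β))) = 0 ∨ 1/3 = 1/3
¬β = ¬1/3 = 2/3
α ∨ β = 1/3 ∨ 1/3 = 1/3
¬β ⊃ (α ∨ β) = 2/3 ⊃ 1/3 = 2/3
γ ⊃ β = 1/3 ⊃ 1/3 = 1
γ ∨ γ = 1/3 ∨ 1/3 = 1/3
(γ ⊃ β) ≡ (γ ∨ γ) = 1 ≡ 1/3 = 1/3
¬γ = ¬1/3 = 2/3
((γ ⊃ β) ≡ (γ ∨ γ)) ≡ ¬γ = 1/3 ≡ 2/3 = 2/3
(¬β ⊃ (α ∨ β)) ∨ (((γ ⊃ β) ≡ (γ ∨ γ)) ≡ ¬γ) = 2/3 ∨ 2/3 = 2/3
¬((¬β ⊃ (α ∨ β)) ∨ (((γ ⊃ β) ≡ (γ ∨ γ)) ≡ ¬γ)) = ¬2/3 = 1/3
¬β = ¬1/3 = 2/3
¬α = ¬1/3 = 2/3
γ ⊃ ¬α = 1/3 ⊃ 2/3 = 1
¬β ≡ (γ ⊃ ¬α) = 2/3 ≡ 1 = 2/3
¬γ = ¬1/3 = 2/3
α ⊃ ¬γ = 1/3 ⊃ 2/3 = 1
(¬β ≡ (γ ⊃ ¬α)) ≡ (α ⊃ ¬γ) = 2/3 ≡ 1 = 2/3
¬β = ¬1/3 = 2/3
α ∨ β = 1/3 ∨ 1/3 = 1/3
¬β ∨ (α ∨ β) = 2/3 ∨ 1/3 = 2/3
α ⊃ γ = 1/3 ⊃ 1/3 = 1
(¬β ∨ (α ∨ β)) ∨ (α ⊃ γ) = 2/3 ∨ 1 = 1
((¬β ≡ (γ ⊃ ¬α)) ≡ (α ⊃ ¬γ)) ∨ ((¬β ∨ (α ∨ β)) ∨ (α ⊃ γ)) = 2/3 ∨ 1 = 1
¬((¬β ⊃ (α ∨ β)) ∨ (((γ ⊃ β) ≡ (γ ∨ γ)) ≡ ¬γ)) ∨ (((¬β ≡ (γ ⊃ ¬α)) ≡ (α ⊃ ¬γ)) ∨ ((¬β ∨ (α ∨ β)) ∨ (α ⊃ γ))) = 1/3 ∨ 1 = 1
(¬(((β ∨ β) ≡ (β ≡ (γ ∨ γ))) ⊃ (β ⊃ (α ≡ γ))) ∨ ((((β ⊃ β) ∨ (¬γ ⊃ γ)) ⊃ ((β ∨ (γ ⊃ α)) ⊃ (γ ≡ γ))) ≡ ((α ⊃ α) ⊃ (β ∨ β)))) ≡ (¬((¬β ⊃ (α ∨ β)) ∨ (((γ ⊃ β) ≡ (γ ∨ γ)) ≡ ¬γ)) ∨ (((¬β ≡ (γ ⊃ ¬α)) ≡ (α ⊃ ¬γ)) ∨ ((¬β ∨ (α ∨ β)) ∨ (α ⊃ γ)))) = 1/3 ≡ 1 = 1/3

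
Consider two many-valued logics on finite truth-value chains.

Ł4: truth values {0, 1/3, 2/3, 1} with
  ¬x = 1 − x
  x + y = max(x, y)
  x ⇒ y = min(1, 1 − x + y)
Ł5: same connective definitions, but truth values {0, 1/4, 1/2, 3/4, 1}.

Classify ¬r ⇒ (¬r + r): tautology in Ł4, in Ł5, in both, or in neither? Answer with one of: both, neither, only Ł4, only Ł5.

both

In Ł4: every assignment gives 1 — tautology.
In Ł5: every assignment gives 1 — tautology.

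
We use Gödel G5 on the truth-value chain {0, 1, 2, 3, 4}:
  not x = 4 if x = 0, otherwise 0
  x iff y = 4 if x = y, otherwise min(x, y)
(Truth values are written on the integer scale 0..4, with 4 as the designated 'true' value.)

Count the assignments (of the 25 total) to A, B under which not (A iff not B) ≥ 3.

17

value 4: 17 assignments (counts)
value 0: 8 assignments
So 17 of the 25 assignments meet the threshold.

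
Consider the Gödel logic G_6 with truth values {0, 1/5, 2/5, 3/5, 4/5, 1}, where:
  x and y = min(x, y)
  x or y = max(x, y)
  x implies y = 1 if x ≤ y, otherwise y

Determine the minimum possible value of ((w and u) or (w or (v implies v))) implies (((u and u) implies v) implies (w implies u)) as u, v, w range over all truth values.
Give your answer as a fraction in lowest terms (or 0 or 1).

0

Take u = 0, v = 0, w = 1/5:
w and u = 1/5 and 0 = 0
v implies v = 0 implies 0 = 1
w or (v implies v) = 1/5 or 1 = 1
(w and u) or (w or (v implies v)) = 0 or 1 = 1
u and u = 0 and 0 = 0
(u and u) implies v = 0 implies 0 = 1
w implies u = 1/5 implies 0 = 0
((u and u) implies v) implies (w implies u) = 1 implies 0 = 0
((w and u) or (w or (v implies v))) implies (((u and u) implies v) implies (w implies u)) = 1 implies 0 = 0
No assignment yields a value below 0, so this is the minimum.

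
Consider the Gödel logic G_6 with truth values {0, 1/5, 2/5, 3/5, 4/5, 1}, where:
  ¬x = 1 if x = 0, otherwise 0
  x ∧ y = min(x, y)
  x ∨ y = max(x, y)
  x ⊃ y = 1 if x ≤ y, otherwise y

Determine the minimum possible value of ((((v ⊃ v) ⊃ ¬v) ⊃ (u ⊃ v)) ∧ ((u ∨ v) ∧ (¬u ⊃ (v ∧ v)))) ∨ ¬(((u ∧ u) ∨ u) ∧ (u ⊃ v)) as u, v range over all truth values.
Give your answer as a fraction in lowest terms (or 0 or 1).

Take u = 1/5, v = 1/5:
v ⊃ v = 1/5 ⊃ 1/5 = 1
¬v = ¬1/5 = 0
(v ⊃ v) ⊃ ¬v = 1 ⊃ 0 = 0
u ⊃ v = 1/5 ⊃ 1/5 = 1
((v ⊃ v) ⊃ ¬v) ⊃ (u ⊃ v) = 0 ⊃ 1 = 1
u ∨ v = 1/5 ∨ 1/5 = 1/5
¬u = ¬1/5 = 0
v ∧ v = 1/5 ∧ 1/5 = 1/5
¬u ⊃ (v ∧ v) = 0 ⊃ 1/5 = 1
(u ∨ v) ∧ (¬u ⊃ (v ∧ v)) = 1/5 ∧ 1 = 1/5
(((v ⊃ v) ⊃ ¬v) ⊃ (u ⊃ v)) ∧ ((u ∨ v) ∧ (¬u ⊃ (v ∧ v))) = 1 ∧ 1/5 = 1/5
u ∧ u = 1/5 ∧ 1/5 = 1/5
(u ∧ u) ∨ u = 1/5 ∨ 1/5 = 1/5
u ⊃ v = 1/5 ⊃ 1/5 = 1
((u ∧ u) ∨ u) ∧ (u ⊃ v) = 1/5 ∧ 1 = 1/5
¬(((u ∧ u) ∨ u) ∧ (u ⊃ v)) = ¬1/5 = 0
((((v ⊃ v) ⊃ ¬v) ⊃ (u ⊃ v)) ∧ ((u ∨ v) ∧ (¬u ⊃ (v ∧ v)))) ∨ ¬(((u ∧ u) ∨ u) ∧ (u ⊃ v)) = 1/5 ∨ 0 = 1/5
No assignment yields a value below 1/5, so this is the minimum.

1/5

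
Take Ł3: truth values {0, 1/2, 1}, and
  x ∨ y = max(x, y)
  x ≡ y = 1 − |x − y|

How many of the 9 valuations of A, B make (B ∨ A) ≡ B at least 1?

A = 0, B = 0 ↦ 1  ≥
A = 0, B = 1/2 ↦ 1  ≥
A = 0, B = 1 ↦ 1  ≥
A = 1/2, B = 0 ↦ 1/2  <
A = 1/2, B = 1/2 ↦ 1  ≥
A = 1/2, B = 1 ↦ 1  ≥
A = 1, B = 0 ↦ 0  <
A = 1, B = 1/2 ↦ 1/2  <
A = 1, B = 1 ↦ 1  ≥
So 6 of the 9 assignments meet the threshold.

6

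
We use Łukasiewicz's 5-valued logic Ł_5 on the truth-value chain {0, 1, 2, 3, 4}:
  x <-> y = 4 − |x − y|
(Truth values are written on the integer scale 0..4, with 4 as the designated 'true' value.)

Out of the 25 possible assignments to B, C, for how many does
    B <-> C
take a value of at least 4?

value 4: 5 assignments (counts)
value 3: 8 assignments
value 2: 6 assignments
value 1: 4 assignments
value 0: 2 assignments
So 5 of the 25 assignments meet the threshold.

5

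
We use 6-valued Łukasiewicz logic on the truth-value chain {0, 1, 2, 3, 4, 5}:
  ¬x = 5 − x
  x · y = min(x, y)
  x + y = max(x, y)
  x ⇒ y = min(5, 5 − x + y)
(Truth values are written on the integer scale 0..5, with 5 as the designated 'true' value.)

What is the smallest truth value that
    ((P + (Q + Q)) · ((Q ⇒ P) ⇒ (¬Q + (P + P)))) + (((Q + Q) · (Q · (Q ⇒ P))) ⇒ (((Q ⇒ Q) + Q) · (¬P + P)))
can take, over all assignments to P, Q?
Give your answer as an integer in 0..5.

Take P = 3, Q = 4:
Q + Q = 4 + 4 = 4
P + (Q + Q) = 3 + 4 = 4
Q ⇒ P = 4 ⇒ 3 = 4
¬Q = ¬4 = 1
P + P = 3 + 3 = 3
¬Q + (P + P) = 1 + 3 = 3
(Q ⇒ P) ⇒ (¬Q + (P + P)) = 4 ⇒ 3 = 4
(P + (Q + Q)) · ((Q ⇒ P) ⇒ (¬Q + (P + P))) = 4 · 4 = 4
Q + Q = 4 + 4 = 4
Q ⇒ P = 4 ⇒ 3 = 4
Q · (Q ⇒ P) = 4 · 4 = 4
(Q + Q) · (Q · (Q ⇒ P)) = 4 · 4 = 4
Q ⇒ Q = 4 ⇒ 4 = 5
(Q ⇒ Q) + Q = 5 + 4 = 5
¬P = ¬3 = 2
¬P + P = 2 + 3 = 3
((Q ⇒ Q) + Q) · (¬P + P) = 5 · 3 = 3
((Q + Q) · (Q · (Q ⇒ P))) ⇒ (((Q ⇒ Q) + Q) · (¬P + P)) = 4 ⇒ 3 = 4
((P + (Q + Q)) · ((Q ⇒ P) ⇒ (¬Q + (P + P)))) + (((Q + Q) · (Q · (Q ⇒ P))) ⇒ (((Q ⇒ Q) + Q) · (¬P + P))) = 4 + 4 = 4
No assignment yields a value below 4, so this is the minimum.

4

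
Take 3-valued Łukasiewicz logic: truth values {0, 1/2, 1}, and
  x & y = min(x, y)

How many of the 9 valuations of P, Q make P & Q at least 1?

P = 0, Q = 0 ↦ 0  <
P = 0, Q = 1/2 ↦ 0  <
P = 0, Q = 1 ↦ 0  <
P = 1/2, Q = 0 ↦ 0  <
P = 1/2, Q = 1/2 ↦ 1/2  <
P = 1/2, Q = 1 ↦ 1/2  <
P = 1, Q = 0 ↦ 0  <
P = 1, Q = 1/2 ↦ 1/2  <
P = 1, Q = 1 ↦ 1  ≥
So 1 of the 9 assignments meets the threshold.

1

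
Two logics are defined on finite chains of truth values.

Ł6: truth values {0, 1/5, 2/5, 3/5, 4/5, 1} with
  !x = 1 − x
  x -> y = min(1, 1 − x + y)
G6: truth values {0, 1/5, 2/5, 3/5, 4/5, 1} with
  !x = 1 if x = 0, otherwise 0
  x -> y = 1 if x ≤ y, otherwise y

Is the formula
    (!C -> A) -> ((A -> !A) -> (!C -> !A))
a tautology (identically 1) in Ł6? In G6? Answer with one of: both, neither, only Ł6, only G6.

both

In Ł6: every assignment gives 1 — tautology.
In G6: every assignment gives 1 — tautology.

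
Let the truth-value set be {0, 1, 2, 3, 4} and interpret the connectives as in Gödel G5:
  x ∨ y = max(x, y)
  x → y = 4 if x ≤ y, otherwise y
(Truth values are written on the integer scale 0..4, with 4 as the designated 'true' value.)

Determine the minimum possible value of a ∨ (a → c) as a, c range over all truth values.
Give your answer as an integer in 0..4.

1

Take a = 1, c = 0:
a → c = 1 → 0 = 0
a ∨ (a → c) = 1 ∨ 0 = 1
No assignment yields a value below 1, so this is the minimum.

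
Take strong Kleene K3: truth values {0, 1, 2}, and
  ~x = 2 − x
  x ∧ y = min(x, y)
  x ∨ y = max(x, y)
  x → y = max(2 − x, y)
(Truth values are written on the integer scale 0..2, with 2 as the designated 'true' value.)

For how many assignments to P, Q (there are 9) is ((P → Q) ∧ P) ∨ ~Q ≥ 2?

4

P = 0, Q = 0 ↦ 2  ≥
P = 0, Q = 1 ↦ 1  <
P = 0, Q = 2 ↦ 0  <
P = 1, Q = 0 ↦ 2  ≥
P = 1, Q = 1 ↦ 1  <
P = 1, Q = 2 ↦ 1  <
P = 2, Q = 0 ↦ 2  ≥
P = 2, Q = 1 ↦ 1  <
P = 2, Q = 2 ↦ 2  ≥
So 4 of the 9 assignments meet the threshold.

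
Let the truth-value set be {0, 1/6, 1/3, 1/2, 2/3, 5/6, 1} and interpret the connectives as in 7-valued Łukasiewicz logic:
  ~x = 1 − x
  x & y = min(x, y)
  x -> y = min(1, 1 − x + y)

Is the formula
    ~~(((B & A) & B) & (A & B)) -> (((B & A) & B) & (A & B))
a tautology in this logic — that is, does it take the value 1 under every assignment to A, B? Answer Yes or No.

Yes

At A = 1/2, B = 1/3, for instance:
B & A = 1/3 & 1/2 = 1/3
(B & A) & B = 1/3 & 1/3 = 1/3
A & B = 1/2 & 1/3 = 1/3
((B & A) & B) & (A & B) = 1/3 & 1/3 = 1/3
~(((B & A) & B) & (A & B)) = ~1/3 = 2/3
~~(((B & A) & B) & (A & B)) = ~2/3 = 1/3
~~(((B & A) & B) & (A & B)) -> (((B & A) & B) & (A & B)) = 1/3 -> 1/3 = 1
and checking the remaining 48 assignments likewise gives ≥ 1 in every case.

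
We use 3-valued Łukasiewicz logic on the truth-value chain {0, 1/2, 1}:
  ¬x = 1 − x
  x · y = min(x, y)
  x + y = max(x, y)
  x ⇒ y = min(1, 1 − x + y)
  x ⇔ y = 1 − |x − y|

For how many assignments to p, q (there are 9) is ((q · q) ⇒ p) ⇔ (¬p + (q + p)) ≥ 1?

4

p = 0, q = 0 ↦ 1  ≥
p = 0, q = 1/2 ↦ 1/2  <
p = 0, q = 1 ↦ 0  <
p = 1/2, q = 0 ↦ 1/2  <
p = 1/2, q = 1/2 ↦ 1/2  <
p = 1/2, q = 1 ↦ 1/2  <
p = 1, q = 0 ↦ 1  ≥
p = 1, q = 1/2 ↦ 1  ≥
p = 1, q = 1 ↦ 1  ≥
So 4 of the 9 assignments meet the threshold.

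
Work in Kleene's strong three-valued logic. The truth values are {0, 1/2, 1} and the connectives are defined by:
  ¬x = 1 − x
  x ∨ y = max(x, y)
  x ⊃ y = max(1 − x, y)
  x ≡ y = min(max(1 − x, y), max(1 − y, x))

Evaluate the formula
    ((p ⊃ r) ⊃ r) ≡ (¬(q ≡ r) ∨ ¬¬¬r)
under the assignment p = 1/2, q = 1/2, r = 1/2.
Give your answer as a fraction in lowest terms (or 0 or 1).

p ⊃ r = 1/2 ⊃ 1/2 = 1/2
(p ⊃ r) ⊃ r = 1/2 ⊃ 1/2 = 1/2
q ≡ r = 1/2 ≡ 1/2 = 1/2
¬(q ≡ r) = ¬1/2 = 1/2
¬r = ¬1/2 = 1/2
¬¬r = ¬1/2 = 1/2
¬¬¬r = ¬1/2 = 1/2
¬(q ≡ r) ∨ ¬¬¬r = 1/2 ∨ 1/2 = 1/2
((p ⊃ r) ⊃ r) ≡ (¬(q ≡ r) ∨ ¬¬¬r) = 1/2 ≡ 1/2 = 1/2

1/2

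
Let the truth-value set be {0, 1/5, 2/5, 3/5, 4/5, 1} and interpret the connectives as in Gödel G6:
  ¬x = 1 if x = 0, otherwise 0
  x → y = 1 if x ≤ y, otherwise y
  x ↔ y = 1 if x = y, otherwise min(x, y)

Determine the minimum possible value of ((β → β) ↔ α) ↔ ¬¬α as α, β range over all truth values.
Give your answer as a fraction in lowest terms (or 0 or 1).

Take α = 1/5, β = 0:
β → β = 0 → 0 = 1
(β → β) ↔ α = 1 ↔ 1/5 = 1/5
¬α = ¬1/5 = 0
¬¬α = ¬0 = 1
((β → β) ↔ α) ↔ ¬¬α = 1/5 ↔ 1 = 1/5
No assignment yields a value below 1/5, so this is the minimum.

1/5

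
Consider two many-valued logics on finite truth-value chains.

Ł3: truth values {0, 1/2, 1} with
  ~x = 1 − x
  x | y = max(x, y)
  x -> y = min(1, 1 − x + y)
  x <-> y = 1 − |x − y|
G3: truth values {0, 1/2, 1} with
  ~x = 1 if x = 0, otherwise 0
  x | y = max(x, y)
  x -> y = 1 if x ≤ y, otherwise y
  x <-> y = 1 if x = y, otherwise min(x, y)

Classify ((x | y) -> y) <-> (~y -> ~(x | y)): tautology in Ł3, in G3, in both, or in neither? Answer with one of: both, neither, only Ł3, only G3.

only Ł3

In Ł3: every assignment gives 1 — tautology.
In G3: at x = 1, y = 1/2 the value is 1/2 — not a tautology.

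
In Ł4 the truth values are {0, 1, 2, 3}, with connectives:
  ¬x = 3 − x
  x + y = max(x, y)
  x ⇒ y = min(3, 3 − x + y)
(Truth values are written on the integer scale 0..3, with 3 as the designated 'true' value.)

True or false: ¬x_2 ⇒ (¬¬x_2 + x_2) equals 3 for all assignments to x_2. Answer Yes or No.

No

Counterexample: take x_2 = 0.
¬x_2 = ¬0 = 3
¬x_2 = ¬0 = 3
¬¬x_2 = ¬3 = 0
¬¬x_2 + x_2 = 0 + 0 = 0
¬x_2 ⇒ (¬¬x_2 + x_2) = 3 ⇒ 0 = 0
This gives 0 ≠ 3.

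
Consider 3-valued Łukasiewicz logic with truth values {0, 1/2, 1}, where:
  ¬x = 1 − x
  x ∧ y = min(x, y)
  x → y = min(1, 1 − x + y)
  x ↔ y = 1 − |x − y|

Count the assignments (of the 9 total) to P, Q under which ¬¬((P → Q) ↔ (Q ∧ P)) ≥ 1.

P = 0, Q = 0 ↦ 0  <
P = 0, Q = 1/2 ↦ 0  <
P = 0, Q = 1 ↦ 0  <
P = 1/2, Q = 0 ↦ 1/2  <
P = 1/2, Q = 1/2 ↦ 1/2  <
P = 1/2, Q = 1 ↦ 1/2  <
P = 1, Q = 0 ↦ 1  ≥
P = 1, Q = 1/2 ↦ 1  ≥
P = 1, Q = 1 ↦ 1  ≥
So 3 of the 9 assignments meet the threshold.

3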